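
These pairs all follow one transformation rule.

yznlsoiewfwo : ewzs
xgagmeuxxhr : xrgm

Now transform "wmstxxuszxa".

samx

The transformation: keep one character in every 3, starting at position 2 (positions 2nd, 5th, 8th, ...), then move the first 2 characters to the end (rotate left by 2).
Doing the same to "wmstxxuszxa": "samx".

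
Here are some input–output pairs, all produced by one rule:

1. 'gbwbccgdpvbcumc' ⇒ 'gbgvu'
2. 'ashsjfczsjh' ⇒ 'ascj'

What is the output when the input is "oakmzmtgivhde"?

The pattern: keep one character in every 3, starting at position 1 (positions 1st, 4th, 7th, ...).
For "oakmzmtgivhde" the result is "omtve".

omtve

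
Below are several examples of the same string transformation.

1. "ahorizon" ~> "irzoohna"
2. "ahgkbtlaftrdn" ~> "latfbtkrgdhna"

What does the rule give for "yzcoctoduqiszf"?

doutqciosczzfy

Each output is the input with this applied: take characters alternately from the front and the back (1st, last, 2nd, 2nd-last, ...), then reverse the string.
"yzcoctoduqiszf" → "yfzzcsoicqtuod" → "doutqciosczzfy".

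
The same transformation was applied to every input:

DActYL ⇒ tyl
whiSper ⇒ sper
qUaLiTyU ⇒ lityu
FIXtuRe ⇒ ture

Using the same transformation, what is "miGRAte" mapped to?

rate

The transformation: delete the first 3 characters, then convert every letter to lowercase.
"miGRAte" → "RAte" → "rate".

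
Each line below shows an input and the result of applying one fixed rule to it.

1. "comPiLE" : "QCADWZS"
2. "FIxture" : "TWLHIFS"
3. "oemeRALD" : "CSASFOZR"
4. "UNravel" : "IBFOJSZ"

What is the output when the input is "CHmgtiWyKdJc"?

QVAUHWKMYRXQ

What's happening: shift every letter 12 places backward in the alphabet (wrapping around), then convert every letter to uppercase.
On "CHmgtiWyKdJc" that produces "QVAUHWKMYRXQ".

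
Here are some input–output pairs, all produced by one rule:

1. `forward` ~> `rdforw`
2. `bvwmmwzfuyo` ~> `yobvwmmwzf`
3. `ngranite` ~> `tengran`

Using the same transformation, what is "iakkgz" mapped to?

gziak

The transformation: move the last 2 characters to the front (rotate right by 2), then delete the last character.
"iakkgz" → "gziakk" → "gziak".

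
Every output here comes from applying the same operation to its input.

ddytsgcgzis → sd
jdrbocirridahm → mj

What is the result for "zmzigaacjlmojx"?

xz

In each case the input is transformed by: move the last character to the front, then keep only the first 2 characters.
For "zmzigaacjlmojx" the result is "xz".
(Check on "jdrbocirridahm": → "mjdrbocirridah" → "mj" ✓)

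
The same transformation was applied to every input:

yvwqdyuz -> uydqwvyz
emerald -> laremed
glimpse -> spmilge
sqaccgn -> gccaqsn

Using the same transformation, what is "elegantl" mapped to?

tnagelel

The rule is to reverse the string, then move the first character to the end.
So "elegantl" becomes "tnagelel".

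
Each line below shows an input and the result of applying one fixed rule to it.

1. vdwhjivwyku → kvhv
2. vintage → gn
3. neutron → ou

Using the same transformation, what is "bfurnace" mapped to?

The pattern: reverse the string, then keep one character in every 3, starting at position 2 (positions 2nd, 5th, 8th, ...).
Starting from "bfurnace": after the first operation, "ecanrufb"; after the second, "crb".

crb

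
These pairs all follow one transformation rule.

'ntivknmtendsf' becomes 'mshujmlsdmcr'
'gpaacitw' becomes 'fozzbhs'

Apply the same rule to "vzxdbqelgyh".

The transformation: delete the last character, then shift every letter 1 place backward in the alphabet (wrapping around).
For "vzxdbqelgyh" the result is "uywcapdkfx".

uywcapdkfx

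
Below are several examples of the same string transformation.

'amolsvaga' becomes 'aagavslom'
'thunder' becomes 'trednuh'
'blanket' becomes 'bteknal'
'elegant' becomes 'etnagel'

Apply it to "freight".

fthgier

The transformation: move the first character to the end, then reverse the string.
Applying both steps to "freight": "reightf", then "fthgier".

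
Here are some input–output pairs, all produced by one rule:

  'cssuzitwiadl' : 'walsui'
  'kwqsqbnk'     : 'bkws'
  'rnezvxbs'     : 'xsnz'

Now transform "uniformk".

rknf

What's happening: swap the front and back halves of the string, then keep every other character starting from the second (positions 2nd, 4th, 6th, ...).
Starting from "uniformk": after the first operation, "ormkunif"; after the second, "rknf".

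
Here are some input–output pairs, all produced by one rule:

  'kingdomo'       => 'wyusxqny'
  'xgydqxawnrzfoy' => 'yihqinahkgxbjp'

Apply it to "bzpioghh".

rrljzsyq

The transformation: move the last 2 characters to the front (rotate right by 2), then shift every letter 10 places forward in the alphabet (wrapping around).
Applying both steps to "bzpioghh": "hhbzpiog", then "rrljzsyq".
(Check on "kingdomo": → "mokingdo" → "wyusxqny" ✓)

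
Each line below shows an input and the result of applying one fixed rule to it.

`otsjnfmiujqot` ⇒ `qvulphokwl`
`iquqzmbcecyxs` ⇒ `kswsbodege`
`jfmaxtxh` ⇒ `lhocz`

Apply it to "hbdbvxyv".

jdfdx

The transformation: shift every letter 2 places forward in the alphabet (wrapping around), then delete the last 3 characters.
Working it through for "hbdbvxyv": intermediate "jdfdxzax", final "jdfdx".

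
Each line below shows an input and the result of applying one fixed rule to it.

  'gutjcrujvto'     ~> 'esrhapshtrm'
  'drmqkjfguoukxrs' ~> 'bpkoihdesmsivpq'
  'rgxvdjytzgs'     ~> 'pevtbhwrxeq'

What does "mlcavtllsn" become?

kjaytrjjql

Looking at the pairs, the operation is to shift every letter 2 places backward in the alphabet (wrapping around).
For "mlcavtllsn" the result is "kjaytrjjql".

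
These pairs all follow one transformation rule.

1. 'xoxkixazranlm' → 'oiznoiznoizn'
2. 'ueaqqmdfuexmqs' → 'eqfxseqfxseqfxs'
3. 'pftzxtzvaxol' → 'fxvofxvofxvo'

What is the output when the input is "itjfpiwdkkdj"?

Each output is the input with this applied: keep one character in every 3, starting at position 2 (positions 2nd, 5th, 8th, ...), then write the whole string 3 times in a row.
Working it through for "itjfpiwdkkdj": intermediate "tpdd", final "tpddtpddtpdd".

tpddtpddtpdd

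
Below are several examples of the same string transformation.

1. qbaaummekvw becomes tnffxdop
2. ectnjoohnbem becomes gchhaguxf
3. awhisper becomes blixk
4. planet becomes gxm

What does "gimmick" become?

The rule is to delete the first 3 characters, then shift every letter 7 places backward in the alphabet (wrapping around).
Doing the same to "gimmick": "fbvd".
(Check on "qbaaummekvw": → "aummekvw" → "tnffxdop" ✓)

fbvd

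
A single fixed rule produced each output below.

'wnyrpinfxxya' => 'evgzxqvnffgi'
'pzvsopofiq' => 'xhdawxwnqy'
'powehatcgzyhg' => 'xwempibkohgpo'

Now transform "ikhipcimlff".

qspqxkqutnn

In each case the input is transformed by: shift every letter 8 places forward in the alphabet (wrapping around).
On "ikhipcimlff" that produces "qspqxkqutnn".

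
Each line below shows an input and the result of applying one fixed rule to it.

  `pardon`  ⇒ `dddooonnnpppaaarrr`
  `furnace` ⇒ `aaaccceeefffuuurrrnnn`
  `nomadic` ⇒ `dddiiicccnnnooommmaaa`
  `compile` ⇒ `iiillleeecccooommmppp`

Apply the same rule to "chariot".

Rule — move the last 3 characters to the front (rotate right by 3), then repeat every character 3 times.
On "chariot": the first step gives "iotchar", and the second then gives "iiioootttccchhhaaarrr".

iiioootttccchhhaaarrr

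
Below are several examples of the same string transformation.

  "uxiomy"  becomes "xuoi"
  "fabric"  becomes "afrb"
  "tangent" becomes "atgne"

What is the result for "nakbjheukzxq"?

anbkhjuezk

In each case the input is transformed by: delete the last 2 characters, then swap each adjacent pair of characters (1↔2, 3↔4, ...).
"nakbjheukzxq" → "anbkhjuezk".
(Check on "uxiomy": → "uxio" → "xuoi" ✓)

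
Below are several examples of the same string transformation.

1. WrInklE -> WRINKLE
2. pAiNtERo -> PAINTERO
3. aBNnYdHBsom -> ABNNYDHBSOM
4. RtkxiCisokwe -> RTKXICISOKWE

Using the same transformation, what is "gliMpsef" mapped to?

In each case the input is transformed by: convert every letter to uppercase.
Applying that to "gliMpsef" gives "GLIMPSEF".

GLIMPSEF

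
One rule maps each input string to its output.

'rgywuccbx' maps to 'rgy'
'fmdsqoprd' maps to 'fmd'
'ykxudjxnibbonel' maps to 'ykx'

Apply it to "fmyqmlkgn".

fmy

Rule — keep only the first 3 characters.
So "fmyqmlkgn" becomes "fmy".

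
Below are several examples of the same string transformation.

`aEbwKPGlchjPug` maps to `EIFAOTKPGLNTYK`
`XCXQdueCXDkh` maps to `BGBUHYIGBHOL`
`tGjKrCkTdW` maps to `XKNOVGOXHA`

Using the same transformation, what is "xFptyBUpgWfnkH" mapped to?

The pattern: shift every letter 4 places forward in the alphabet (wrapping around), then convert every letter to uppercase.
Working it through for "xFptyBUpgWfnkH": intermediate "bJtxcFYtkAjroL", final "BJTXCFYTKAJROL".

BJTXCFYTKAJROL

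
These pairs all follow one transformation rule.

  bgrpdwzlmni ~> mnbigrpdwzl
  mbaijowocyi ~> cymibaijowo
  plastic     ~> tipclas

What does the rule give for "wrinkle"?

In each case the input is transformed by: swap the first and last characters, then move the last 3 characters to the front (rotate right by 3).
Applying both steps to "wrinkle": "erinklw", then "klwerin".

klwerin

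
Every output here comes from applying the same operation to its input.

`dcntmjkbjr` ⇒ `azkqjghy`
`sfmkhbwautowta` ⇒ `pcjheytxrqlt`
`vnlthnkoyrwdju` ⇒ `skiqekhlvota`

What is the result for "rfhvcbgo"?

What's happening: delete the last 2 characters, then shift every letter 3 places backward in the alphabet (wrapping around).
On "rfhvcbgo": the first step gives "rfhvcb", and the second then gives "oceszy".

oceszy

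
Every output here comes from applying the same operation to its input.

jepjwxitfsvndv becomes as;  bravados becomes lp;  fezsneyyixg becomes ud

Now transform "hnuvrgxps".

mp

The pattern: shift every letter 3 places backward in the alphabet (wrapping around), then keep only the last 2 characters.
For "hnuvrgxps" the result is "mp".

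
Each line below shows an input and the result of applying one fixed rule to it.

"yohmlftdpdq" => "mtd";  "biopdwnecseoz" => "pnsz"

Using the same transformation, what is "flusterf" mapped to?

sr

The rule is to delete the first character, then keep one character in every 3, starting at position 3 (positions 3rd, 6th, 9th, ...).
"flusterf" → "lusterf" → "sr".
(Check on "yohmlftdpdq": → "ohmlftdpdq" → "mtd" ✓)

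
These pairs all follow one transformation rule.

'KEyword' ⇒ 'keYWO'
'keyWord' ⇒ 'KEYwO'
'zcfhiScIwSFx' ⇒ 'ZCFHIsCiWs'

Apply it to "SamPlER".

sAMpL

Looking at the pairs, the operation is to delete the last 2 characters, then flip the case of every letter.
Starting from "SamPlER": after the first operation, "SamPl"; after the second, "sAMpL".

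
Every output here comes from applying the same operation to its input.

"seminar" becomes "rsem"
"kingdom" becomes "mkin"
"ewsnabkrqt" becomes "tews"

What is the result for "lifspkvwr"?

The rule is to move the first 3 characters to the end (rotate left by 3), then keep only the last 4 characters.
Doing the same to "lifspkvwr": "rlif".

rlif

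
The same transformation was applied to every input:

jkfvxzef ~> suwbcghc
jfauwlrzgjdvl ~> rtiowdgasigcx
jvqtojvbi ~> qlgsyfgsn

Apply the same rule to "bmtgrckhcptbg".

The transformation: shift every letter 3 places backward in the alphabet (wrapping around), then move the first 3 characters to the end (rotate left by 3).
Applying that to "bmtgrckhcptbg" gives "dozhezmqydyjq".

dozhezmqydyjq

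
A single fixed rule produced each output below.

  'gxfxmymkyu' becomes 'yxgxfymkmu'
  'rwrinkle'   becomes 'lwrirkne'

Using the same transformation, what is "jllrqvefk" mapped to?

The transformation: swap each adjacent pair of characters (1↔2, 3↔4, ...), then move the last character to the front.
Working it through for "jllrqvefk": intermediate "ljrlvqfek", final "kljrlvqfe".

kljrlvqfe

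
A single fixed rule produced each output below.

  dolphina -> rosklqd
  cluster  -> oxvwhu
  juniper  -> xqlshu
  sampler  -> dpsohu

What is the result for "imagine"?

pdjlqh

The transformation: shift every letter 3 places forward in the alphabet (wrapping around), then delete the first character.
Working it through for "imagine": intermediate "lpdjlqh", final "pdjlqh".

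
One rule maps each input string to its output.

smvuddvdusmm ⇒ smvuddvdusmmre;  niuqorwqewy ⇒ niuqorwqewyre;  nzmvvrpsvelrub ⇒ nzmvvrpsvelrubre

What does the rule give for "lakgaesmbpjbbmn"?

The transformation: append "re".
So "lakgaesmbpjbbmn" becomes "lakgaesmbpjbbmnre".

lakgaesmbpjbbmnre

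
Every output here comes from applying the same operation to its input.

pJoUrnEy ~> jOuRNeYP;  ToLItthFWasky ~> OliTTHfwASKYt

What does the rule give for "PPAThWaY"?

In each case the input is transformed by: move the first character to the end, then flip the case of every letter.
Applying that to "PPAThWaY" gives "patHwAyp".

patHwAyp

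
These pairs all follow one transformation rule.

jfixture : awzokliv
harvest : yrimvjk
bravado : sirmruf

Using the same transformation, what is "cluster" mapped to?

In each case the input is transformed by: shift every letter 9 places backward in the alphabet (wrapping around).
"cluster" → "tcljkvi".

tcljkvi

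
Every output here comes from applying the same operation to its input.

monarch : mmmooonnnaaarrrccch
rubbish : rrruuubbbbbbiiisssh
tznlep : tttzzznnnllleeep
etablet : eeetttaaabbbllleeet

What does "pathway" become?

pppaaattthhhwwwaaay

What's happening: repeat every character 3 times, then delete the last 2 characters.
So "pathway" becomes "pppaaattthhhwwwaaay".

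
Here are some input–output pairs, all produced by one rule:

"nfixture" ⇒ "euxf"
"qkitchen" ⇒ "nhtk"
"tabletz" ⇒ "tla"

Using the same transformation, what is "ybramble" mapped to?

What's happening: keep every other character starting from the second (positions 2nd, 4th, 6th, ...), then reverse the string.
Starting from "ybramble": after the first operation, "babe"; after the second, "ebab".

ebab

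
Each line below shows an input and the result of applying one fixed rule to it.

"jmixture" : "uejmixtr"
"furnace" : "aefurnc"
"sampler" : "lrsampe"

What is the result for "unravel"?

vlunrae

The pattern: move the last 2 characters to the front (rotate right by 2), then swap the first and last characters.
So "unravel" becomes "vlunrae".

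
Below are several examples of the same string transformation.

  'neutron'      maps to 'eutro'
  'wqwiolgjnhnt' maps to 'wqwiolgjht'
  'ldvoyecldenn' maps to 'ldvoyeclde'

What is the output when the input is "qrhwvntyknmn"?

The pattern: remove every "n".
So "qrhwvntyknmn" becomes "qrhwvtykm".

qrhwvtykm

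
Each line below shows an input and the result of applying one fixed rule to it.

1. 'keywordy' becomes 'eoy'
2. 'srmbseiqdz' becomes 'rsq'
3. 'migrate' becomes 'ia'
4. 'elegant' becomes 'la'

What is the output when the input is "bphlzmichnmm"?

The pattern: keep one character in every 3, starting at position 2 (positions 2nd, 5th, 8th, ...).
For "bphlzmichnmm" the result is "pzcm".

pzcm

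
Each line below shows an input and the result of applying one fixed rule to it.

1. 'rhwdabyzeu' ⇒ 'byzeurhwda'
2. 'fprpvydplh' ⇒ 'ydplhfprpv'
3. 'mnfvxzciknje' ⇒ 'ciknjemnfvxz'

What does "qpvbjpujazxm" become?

The rule is to swap the front and back halves of the string.
Doing the same to "qpvbjpujazxm": "ujazxmqpvbjp".

ujazxmqpvbjp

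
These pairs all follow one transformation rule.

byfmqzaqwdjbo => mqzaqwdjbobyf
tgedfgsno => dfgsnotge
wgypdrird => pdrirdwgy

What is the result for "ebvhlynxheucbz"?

Looking at the pairs, the operation is to move the first 3 characters to the end (rotate left by 3).
"ebvhlynxheucbz" → "hlynxheucbzebv".

hlynxheucbzebv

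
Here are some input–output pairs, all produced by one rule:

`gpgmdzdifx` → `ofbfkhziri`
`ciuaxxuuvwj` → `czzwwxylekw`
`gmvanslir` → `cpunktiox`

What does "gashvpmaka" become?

What's happening: shift every letter 2 places forward in the alphabet (wrapping around), then move the first 3 characters to the end (rotate left by 3).
Doing the same to "gashvpmaka": "jxrocmcicu".

jxrocmcicu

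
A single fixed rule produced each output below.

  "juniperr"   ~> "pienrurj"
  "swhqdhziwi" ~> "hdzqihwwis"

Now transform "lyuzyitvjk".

iytzvujykl

The transformation: take characters alternately from the front and the back (1st, last, 2nd, 2nd-last, ...), then reverse the string.
For "lyuzyitvjk", step one produces "lkyjuvztyi"; step two turns that into "iytzvujykl".
(Check on "swhqdhziwi": → "siwwhiqzdh" → "hdzqihwwis" ✓)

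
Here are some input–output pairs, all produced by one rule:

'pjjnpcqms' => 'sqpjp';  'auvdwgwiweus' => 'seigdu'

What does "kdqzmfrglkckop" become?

Looking at the pairs, the operation is to reverse the string, then keep every other character starting from the first (positions 1st, 3rd, 5th, ...).
Working it through for "kdqzmfrglkckop": intermediate "pokcklgrfmzqdk", final "pkkgfzd".

pkkgfzd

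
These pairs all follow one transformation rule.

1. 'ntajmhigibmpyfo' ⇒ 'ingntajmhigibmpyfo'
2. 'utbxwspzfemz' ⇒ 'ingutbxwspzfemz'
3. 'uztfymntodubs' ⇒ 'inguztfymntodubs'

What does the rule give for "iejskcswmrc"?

The rule is to prepend "ing".
Applying that to "iejskcswmrc" gives "ingiejskcswmrc".

ingiejskcswmrc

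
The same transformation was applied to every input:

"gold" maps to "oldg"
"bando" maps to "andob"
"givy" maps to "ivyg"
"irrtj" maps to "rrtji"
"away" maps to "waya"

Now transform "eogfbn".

The transformation: move the first character to the end.
"eogfbn" → "ogfbne".

ogfbne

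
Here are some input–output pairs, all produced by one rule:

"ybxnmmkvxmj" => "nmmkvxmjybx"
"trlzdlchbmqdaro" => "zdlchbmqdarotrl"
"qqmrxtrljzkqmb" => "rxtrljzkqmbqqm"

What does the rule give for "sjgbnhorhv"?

bnhorhvsjg

What's happening: move the first 3 characters to the end (rotate left by 3).
On "sjgbnhorhv" that produces "bnhorhvsjg".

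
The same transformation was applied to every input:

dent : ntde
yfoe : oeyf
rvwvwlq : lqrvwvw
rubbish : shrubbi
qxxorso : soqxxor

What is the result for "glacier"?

In each case the input is transformed by: move the last 2 characters to the front (rotate right by 2).
For "glacier" the result is "erglaci".

erglaci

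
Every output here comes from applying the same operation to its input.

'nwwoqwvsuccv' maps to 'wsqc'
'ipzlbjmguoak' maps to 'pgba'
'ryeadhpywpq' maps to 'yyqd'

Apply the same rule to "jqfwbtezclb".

Each output is the input with this applied: keep one character in every 3, starting at position 2 (positions 2nd, 5th, 8th, ...), then sort the characters into reverse alphabetical order.
Working it through for "jqfwbtezclb": intermediate "qbzb", final "zqbb".

zqbb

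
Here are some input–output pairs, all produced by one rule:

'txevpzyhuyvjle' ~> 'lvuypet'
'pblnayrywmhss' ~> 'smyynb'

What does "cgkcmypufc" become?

In each case the input is transformed by: reverse the string, then keep every other character starting from the second (positions 2nd, 4th, 6th, ...).
Working it through for "cgkcmypufc": intermediate "cfupymckgc", final "fpmkc".

fpmkc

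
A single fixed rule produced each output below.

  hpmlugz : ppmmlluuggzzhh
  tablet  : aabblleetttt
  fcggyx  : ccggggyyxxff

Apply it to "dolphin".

The rule is to move the first character to the end, then double every character.
On "dolphin": the first step gives "olphind", and the second then gives "oollpphhiinndd".

oollpphhiinndd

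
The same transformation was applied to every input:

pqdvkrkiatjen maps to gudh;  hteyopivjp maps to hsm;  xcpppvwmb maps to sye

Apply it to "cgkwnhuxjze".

nkm

The pattern: keep one character in every 3, starting at position 3 (positions 3rd, 6th, 9th, ...), then shift every letter 3 places forward in the alphabet (wrapping around).
On "cgkwnhuxjze": the first step gives "khj", and the second then gives "nkm".
(Check on "xcpppvwmb": → "pvb" → "sye" ✓)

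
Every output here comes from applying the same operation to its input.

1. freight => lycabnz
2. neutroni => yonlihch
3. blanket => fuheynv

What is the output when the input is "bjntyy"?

dhnssv

The transformation: move the first character to the end, then shift every letter 6 places backward in the alphabet (wrapping around).
So "bjntyy" becomes "dhnssv".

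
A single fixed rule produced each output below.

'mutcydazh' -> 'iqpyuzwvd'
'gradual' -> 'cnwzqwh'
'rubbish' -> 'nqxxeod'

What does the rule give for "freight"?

In each case the input is transformed by: shift every letter 4 places backward in the alphabet (wrapping around).
"freight" → "bnaecdp".

bnaecdp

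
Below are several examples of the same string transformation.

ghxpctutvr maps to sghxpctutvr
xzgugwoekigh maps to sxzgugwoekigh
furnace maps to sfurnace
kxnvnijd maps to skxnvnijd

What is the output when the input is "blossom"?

The transformation: prepend "s".
Doing the same to "blossom": "sblossom".

sblossom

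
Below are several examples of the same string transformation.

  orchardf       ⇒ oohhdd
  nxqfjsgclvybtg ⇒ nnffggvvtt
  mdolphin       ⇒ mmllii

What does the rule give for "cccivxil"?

cciiii

Each output is the input with this applied: keep one character in every 3, starting at position 1 (positions 1st, 4th, 7th, ...), then double every character.
Working it through for "cccivxil": intermediate "cii", final "cciiii".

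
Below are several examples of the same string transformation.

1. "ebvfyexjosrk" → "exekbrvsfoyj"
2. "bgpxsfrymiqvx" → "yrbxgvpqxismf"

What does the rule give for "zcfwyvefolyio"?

fezocifywlyov

The pattern: take characters alternately from the front and the back (1st, last, 2nd, 2nd-last, ...), then move the last 2 characters to the front (rotate right by 2).
Applying both steps to "zcfwyvefolyio": "zocifywlyovfe", then "fezocifywlyov".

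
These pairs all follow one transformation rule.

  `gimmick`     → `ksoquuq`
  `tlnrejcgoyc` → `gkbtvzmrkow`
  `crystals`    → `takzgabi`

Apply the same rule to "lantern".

zvtivbm

The transformation: shift every letter 8 places forward in the alphabet (wrapping around), then move the last 2 characters to the front (rotate right by 2).
For "lantern", step one produces "tivbmzv"; step two turns that into "zvtivbm".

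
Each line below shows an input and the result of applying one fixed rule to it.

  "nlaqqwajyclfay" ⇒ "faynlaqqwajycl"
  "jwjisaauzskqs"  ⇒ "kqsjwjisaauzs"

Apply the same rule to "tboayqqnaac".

aactboayqqn

The transformation: move the last 3 characters to the front (rotate right by 3).
Applying that to "tboayqqnaac" gives "aactboayqqn".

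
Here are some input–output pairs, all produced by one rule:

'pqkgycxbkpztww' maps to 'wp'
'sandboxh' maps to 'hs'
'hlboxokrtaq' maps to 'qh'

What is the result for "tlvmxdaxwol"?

lt

Each output is the input with this applied: move the first character to the end, then keep only the last 2 characters.
Applying both steps to "tlvmxdaxwol": "lvmxdaxwolt", then "lt".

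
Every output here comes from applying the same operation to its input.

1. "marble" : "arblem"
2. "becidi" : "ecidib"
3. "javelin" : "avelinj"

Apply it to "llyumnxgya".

The transformation: move the first character to the end.
Doing the same to "llyumnxgya": "lyumnxgyal".

lyumnxgyal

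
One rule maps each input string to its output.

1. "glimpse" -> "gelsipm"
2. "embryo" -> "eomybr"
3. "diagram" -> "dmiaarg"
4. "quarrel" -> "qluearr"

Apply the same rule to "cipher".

Rule — take characters alternately from the front and the back (1st, last, 2nd, 2nd-last, ...).
Applying that to "cipher" gives "crieph".

crieph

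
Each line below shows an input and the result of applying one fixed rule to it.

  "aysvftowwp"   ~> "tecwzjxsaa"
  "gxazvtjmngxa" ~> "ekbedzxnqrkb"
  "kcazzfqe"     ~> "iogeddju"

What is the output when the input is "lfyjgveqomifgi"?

mpjcnkziusqmjk

In each case the input is transformed by: shift every letter 4 places forward in the alphabet (wrapping around), then move the last character to the front.
Doing the same to "lfyjgveqomifgi": "mpjcnkziusqmjk".
(Check on "kcazzfqe": → "ogeddjui" → "iogeddju" ✓)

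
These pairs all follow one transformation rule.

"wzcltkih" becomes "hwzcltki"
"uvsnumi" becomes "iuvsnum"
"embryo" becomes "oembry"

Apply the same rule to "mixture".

Looking at the pairs, the operation is to move the last character to the front.
On "mixture" that produces "emixtur".

emixtur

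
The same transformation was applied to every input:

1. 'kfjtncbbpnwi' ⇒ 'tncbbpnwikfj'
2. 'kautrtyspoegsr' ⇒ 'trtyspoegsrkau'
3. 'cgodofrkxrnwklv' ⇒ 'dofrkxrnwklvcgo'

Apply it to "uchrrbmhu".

What's happening: move the first 3 characters to the end (rotate left by 3).
On "uchrrbmhu" that produces "rrbmhuuch".

rrbmhuuch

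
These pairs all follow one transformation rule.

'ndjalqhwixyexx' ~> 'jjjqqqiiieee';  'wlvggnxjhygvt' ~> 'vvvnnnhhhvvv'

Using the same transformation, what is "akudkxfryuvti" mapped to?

uuuxxxyyyttt

The rule is to keep one character in every 3, starting at position 3 (positions 3rd, 6th, 9th, ...), then repeat every character 3 times.
Working it through for "akudkxfryuvti": intermediate "uxyt", final "uuuxxxyyyttt".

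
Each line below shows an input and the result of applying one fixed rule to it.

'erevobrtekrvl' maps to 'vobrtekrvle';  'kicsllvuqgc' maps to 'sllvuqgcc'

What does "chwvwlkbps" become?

vwlkbpsw

Looking at the pairs, the operation is to delete the first 2 characters, then move the first character to the end.
For "chwvwlkbps", step one produces "wvwlkbps"; step two turns that into "vwlkbpsw".
(Check on "erevobrtekrvl": → "evobrtekrvl" → "vobrtekrvle" ✓)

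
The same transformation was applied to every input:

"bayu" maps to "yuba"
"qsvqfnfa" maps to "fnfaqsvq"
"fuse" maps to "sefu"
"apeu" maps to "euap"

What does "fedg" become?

The transformation: swap the front and back halves of the string.
So "fedg" becomes "dgfe".

dgfe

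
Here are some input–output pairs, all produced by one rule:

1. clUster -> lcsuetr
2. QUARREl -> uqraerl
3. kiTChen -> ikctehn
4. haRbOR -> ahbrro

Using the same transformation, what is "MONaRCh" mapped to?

omancrh

Looking at the pairs, the operation is to swap each adjacent pair of characters (1↔2, 3↔4, ...), then convert every letter to lowercase.
Starting from "MONaRCh": after the first operation, "OMaNCRh"; after the second, "omancrh".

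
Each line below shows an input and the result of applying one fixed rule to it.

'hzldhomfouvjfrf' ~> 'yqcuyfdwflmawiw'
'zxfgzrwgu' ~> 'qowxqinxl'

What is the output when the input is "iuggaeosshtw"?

Looking at the pairs, the operation is to shift every letter 9 places backward in the alphabet (wrapping around).
Doing the same to "iuggaeosshtw": "zlxxrvfjjykn".

zlxxrvfjjykn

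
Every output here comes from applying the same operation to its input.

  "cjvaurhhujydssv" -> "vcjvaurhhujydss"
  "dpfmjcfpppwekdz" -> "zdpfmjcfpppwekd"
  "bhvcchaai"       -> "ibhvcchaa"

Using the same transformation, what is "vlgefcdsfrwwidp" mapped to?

pvlgefcdsfrwwid

Looking at the pairs, the operation is to move the last character to the front.
Doing the same to "vlgefcdsfrwwidp": "pvlgefcdsfrwwid".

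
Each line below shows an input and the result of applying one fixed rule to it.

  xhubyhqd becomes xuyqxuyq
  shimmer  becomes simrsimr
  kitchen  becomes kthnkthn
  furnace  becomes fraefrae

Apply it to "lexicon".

Rule — keep every other character starting from the first (positions 1st, 3rd, 5th, ...), then write the whole string twice.
On "lexicon" that produces "lxcnlxcn".

lxcnlxcn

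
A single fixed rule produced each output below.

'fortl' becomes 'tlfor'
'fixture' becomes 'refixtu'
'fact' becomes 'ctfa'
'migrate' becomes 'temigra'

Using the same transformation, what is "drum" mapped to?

umdr

Looking at the pairs, the operation is to move the last 2 characters to the front (rotate right by 2).
Doing the same to "drum": "umdr".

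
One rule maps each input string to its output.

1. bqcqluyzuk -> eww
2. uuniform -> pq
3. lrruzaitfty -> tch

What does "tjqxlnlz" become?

sp

Looking at the pairs, the operation is to shift every letter 2 places forward in the alphabet (wrapping around), then keep one character in every 3, starting at position 3 (positions 3rd, 6th, 9th, ...).
Starting from "tjqxlnlz": after the first operation, "vlsznpnb"; after the second, "sp".
(Check on "bqcqluyzuk": → "dsesnwabwm" → "eww" ✓)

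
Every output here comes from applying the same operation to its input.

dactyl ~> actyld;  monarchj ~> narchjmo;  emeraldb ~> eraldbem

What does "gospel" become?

ospelg

Rule — move the last 2 characters to the front (rotate right by 2), then swap the front and back halves of the string.
Applying that to "gospel" gives "ospelg".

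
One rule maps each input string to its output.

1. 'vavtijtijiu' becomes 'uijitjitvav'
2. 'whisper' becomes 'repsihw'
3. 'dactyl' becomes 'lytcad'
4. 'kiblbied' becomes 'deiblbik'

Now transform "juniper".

repinuj

In each case the input is transformed by: reverse the string.
So "juniper" becomes "repinuj".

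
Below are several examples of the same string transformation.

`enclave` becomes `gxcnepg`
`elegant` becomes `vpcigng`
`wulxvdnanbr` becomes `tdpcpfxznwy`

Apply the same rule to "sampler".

tgnrocu

What's happening: reverse the string, then shift every letter 2 places forward in the alphabet (wrapping around).
Starting from "sampler": after the first operation, "relpmas"; after the second, "tgnrocu".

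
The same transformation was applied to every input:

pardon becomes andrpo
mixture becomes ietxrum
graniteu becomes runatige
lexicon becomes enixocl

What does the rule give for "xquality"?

The rule is to swap the first and last characters, then swap each adjacent pair of characters (1↔2, 3↔4, ...).
For "xquality" the result is "qyauilxt".

qyauilxt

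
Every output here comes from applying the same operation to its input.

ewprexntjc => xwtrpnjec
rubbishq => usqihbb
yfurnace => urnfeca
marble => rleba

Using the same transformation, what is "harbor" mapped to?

In each case the input is transformed by: delete the first character, then sort the characters into reverse alphabetical order.
For "harbor", step one produces "arbor"; step two turns that into "rroba".
(Check on "ewprexntjc": → "wprexntjc" → "xwtrpnjec" ✓)

rroba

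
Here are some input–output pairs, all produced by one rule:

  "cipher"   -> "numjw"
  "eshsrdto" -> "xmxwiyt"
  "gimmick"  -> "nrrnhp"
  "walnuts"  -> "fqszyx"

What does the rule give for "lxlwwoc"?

cqbbth

What's happening: delete the first character, then shift every letter 5 places forward in the alphabet (wrapping around).
Working it through for "lxlwwoc": intermediate "xlwwoc", final "cqbbth".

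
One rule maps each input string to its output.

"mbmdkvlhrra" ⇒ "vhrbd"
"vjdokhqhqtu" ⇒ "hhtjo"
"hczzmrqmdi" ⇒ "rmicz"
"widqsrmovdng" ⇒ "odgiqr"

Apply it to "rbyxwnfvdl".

nvlbx

In each case the input is transformed by: keep every other character starting from the second (positions 2nd, 4th, 6th, ...), then move the last 3 characters to the front (rotate right by 3).
Applying both steps to "rbyxwnfvdl": "bxnvl", then "nvlbx".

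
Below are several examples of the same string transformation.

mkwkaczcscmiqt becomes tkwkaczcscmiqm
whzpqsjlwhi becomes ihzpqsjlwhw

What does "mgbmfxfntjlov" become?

vgbmfxfntjlom

What's happening: swap the first and last characters.
So "mgbmfxfntjlov" becomes "vgbmfxfntjlom".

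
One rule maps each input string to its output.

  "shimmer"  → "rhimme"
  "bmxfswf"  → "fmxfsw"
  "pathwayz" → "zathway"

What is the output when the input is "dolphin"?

What's happening: delete the first character, then move the last character to the front.
Applying both steps to "dolphin": "olphin", then "nolphi".

nolphi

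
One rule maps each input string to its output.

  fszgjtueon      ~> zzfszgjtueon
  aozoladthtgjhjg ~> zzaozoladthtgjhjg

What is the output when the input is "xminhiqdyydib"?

The transformation: prepend "zz".
So "xminhiqdyydib" becomes "zzxminhiqdyydib".

zzxminhiqdyydib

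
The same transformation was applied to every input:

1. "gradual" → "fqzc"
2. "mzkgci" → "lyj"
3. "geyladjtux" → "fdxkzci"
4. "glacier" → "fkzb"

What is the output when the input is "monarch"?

The rule is to delete the last 3 characters, then shift every letter 1 place backward in the alphabet (wrapping around).
For "monarch", step one produces "mona"; step two turns that into "lnmz".

lnmz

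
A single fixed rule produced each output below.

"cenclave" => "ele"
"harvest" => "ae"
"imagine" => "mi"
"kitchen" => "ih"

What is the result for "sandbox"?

Looking at the pairs, the operation is to keep one character in every 3, starting at position 2 (positions 2nd, 5th, 8th, ...).
Applying that to "sandbox" gives "ab".

ab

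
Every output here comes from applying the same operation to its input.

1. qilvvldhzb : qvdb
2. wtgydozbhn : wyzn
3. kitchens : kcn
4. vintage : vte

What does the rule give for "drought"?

What's happening: keep one character in every 3, starting at position 1 (positions 1st, 4th, 7th, ...).
So "drought" becomes "dut".

dut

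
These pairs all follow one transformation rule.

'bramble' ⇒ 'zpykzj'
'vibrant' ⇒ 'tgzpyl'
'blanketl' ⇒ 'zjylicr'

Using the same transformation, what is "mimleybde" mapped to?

The transformation: delete the last character, then shift every letter 2 places backward in the alphabet (wrapping around).
So "mimleybde" becomes "kgkjcwzb".

kgkjcwzb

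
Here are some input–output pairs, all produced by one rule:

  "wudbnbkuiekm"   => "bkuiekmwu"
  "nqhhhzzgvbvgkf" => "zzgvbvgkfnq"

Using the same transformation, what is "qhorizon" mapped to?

zonqh

Each output is the input with this applied: move the first 2 characters to the end (rotate left by 2), then delete the first 3 characters.
"qhorizon" → "orizonqh" → "zonqh".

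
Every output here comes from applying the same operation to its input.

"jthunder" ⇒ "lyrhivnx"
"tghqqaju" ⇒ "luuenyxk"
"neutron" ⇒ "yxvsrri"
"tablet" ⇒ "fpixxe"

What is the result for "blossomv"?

In each case the input is transformed by: shift every letter 4 places forward in the alphabet (wrapping around), then move the first 2 characters to the end (rotate left by 2).
Applying both steps to "blossomv": "fpswwsqz", then "swwsqzfp".

swwsqzfp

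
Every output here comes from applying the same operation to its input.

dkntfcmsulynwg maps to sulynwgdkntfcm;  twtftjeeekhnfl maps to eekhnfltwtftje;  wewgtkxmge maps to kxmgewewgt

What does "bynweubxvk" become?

Each output is the input with this applied: swap the front and back halves of the string.
On "bynweubxvk" that produces "ubxvkbynwe".

ubxvkbynwe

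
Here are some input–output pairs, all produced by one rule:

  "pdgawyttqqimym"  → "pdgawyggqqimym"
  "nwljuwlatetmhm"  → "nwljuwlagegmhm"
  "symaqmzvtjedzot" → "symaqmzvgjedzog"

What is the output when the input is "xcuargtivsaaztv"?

xcuarggivsaazgv

The rule is to replace every "t" with "g".
For "xcuargtivsaaztv" the result is "xcuarggivsaazgv".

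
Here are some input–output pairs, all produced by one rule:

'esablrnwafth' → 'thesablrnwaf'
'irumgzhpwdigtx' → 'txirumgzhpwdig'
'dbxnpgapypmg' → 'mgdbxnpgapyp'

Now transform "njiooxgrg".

rgnjiooxg

The pattern: move the last 2 characters to the front (rotate right by 2).
So "njiooxgrg" becomes "rgnjiooxg".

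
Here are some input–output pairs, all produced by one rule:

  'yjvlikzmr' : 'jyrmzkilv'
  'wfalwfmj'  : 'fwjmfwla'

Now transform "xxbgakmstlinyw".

xxwyniltsmkagb

The rule is to reverse the string, then move the last 2 characters to the front (rotate right by 2).
Applying both steps to "xxbgakmstlinyw": "wyniltsmkagbxx", then "xxwyniltsmkagb".
(Check on "wfalwfmj": → "jmfwlafw" → "fwjmfwla" ✓)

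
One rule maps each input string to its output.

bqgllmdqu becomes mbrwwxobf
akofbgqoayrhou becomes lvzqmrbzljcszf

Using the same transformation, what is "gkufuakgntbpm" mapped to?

The pattern: shift every letter 11 places forward in the alphabet (wrapping around).
Applying that to "gkufuakgntbpm" gives "rvfqflvryemax".

rvfqflvryemax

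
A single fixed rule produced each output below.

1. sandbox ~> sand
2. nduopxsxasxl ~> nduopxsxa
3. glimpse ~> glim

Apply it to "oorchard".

oorch

The transformation: delete the last 3 characters.
So "oorchard" becomes "oorch".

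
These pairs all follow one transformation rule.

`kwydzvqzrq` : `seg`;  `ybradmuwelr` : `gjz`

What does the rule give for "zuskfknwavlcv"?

The transformation: shift every letter 8 places forward in the alphabet (wrapping around), then keep only the first 3 characters.
"zuskfknwavlcv" → "hcasnsveidtkd" → "hca".

hca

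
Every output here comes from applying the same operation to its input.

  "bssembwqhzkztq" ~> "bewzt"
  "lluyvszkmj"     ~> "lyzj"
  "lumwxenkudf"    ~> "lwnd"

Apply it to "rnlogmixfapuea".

Each output is the input with this applied: keep one character in every 3, starting at position 1 (positions 1st, 4th, 7th, ...).
Applying that to "rnlogmixfapuea" gives "roiae".

roiae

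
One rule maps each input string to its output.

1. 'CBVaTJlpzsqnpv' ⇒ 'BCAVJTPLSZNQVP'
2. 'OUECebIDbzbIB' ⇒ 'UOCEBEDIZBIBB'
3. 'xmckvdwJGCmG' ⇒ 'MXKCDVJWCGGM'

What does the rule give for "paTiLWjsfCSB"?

In each case the input is transformed by: swap each adjacent pair of characters (1↔2, 3↔4, ...), then convert every letter to uppercase.
On "paTiLWjsfCSB": the first step gives "apiTWLsjCfBS", and the second then gives "APITWLSJCFBS".
(Check on "CBVaTJlpzsqnpv": → "BCaVJTplsznqvp" → "BCAVJTPLSZNQVP" ✓)

APITWLSJCFBS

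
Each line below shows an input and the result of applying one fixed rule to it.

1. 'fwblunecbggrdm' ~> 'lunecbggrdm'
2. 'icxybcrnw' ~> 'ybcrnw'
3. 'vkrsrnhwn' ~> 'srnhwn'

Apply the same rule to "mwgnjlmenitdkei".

The transformation: delete the first 3 characters.
So "mwgnjlmenitdkei" becomes "njlmenitdkei".

njlmenitdkei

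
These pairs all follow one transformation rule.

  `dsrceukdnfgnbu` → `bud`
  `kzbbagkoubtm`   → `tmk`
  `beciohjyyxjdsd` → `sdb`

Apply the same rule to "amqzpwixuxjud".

uda

Looking at the pairs, the operation is to move the last 2 characters to the front (rotate right by 2), then keep only the first 3 characters.
So "amqzpwixuxjud" becomes "uda".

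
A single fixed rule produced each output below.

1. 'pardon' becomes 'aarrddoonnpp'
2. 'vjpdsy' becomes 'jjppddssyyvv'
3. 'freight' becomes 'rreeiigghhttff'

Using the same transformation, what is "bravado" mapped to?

Rule — move the first character to the end, then double every character.
Starting from "bravado": after the first operation, "ravadob"; after the second, "rraavvaaddoobb".

rraavvaaddoobb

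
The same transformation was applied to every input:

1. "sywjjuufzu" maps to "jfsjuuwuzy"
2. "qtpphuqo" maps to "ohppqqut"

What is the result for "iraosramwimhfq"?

aahfiimmqorrws

In each case the input is transformed by: sort the characters into alphabetical order, then swap each adjacent pair of characters (1↔2, 3↔4, ...).
Working it through for "iraosramwimhfq": intermediate "aafhiimmoqrrsw", final "aahfiimmqorrws".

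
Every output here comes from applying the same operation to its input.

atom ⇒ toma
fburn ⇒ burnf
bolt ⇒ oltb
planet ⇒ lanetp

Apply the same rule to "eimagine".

Looking at the pairs, the operation is to move the first character to the end.
"eimagine" → "imaginee".

imaginee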